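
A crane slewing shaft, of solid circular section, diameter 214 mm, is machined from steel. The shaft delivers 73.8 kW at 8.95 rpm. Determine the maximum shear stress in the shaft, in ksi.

ω = 2π·8.95/60 = 0.9372 rad/s, so T = P/ω = 73.8×10³ / 0.9372 = 78740 N·m.
J = πd⁴/32 = π(0.214)⁴/32 = 2.059×10^-4 m⁴.
τ_max = T·r/J = 78740 × 0.107 / 2.059×10^-4 = 4.092×10^7 Pa.

5.93 ksi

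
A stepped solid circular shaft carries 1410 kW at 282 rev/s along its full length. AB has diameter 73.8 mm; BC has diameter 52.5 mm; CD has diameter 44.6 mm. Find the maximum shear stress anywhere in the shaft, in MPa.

ω = 2π·282 = 1772 rad/s, so T = P/ω = 1410×10³ / 1772 = 795.8 N·m.
Under the same torque, τ_max = 16T/(πd³) is largest where d is smallest — segment CD (d = 44.6 mm).
τ_max = 16·795.8/(π·(0.0446)³) = 4.568×10^7 Pa.

45.7 MPa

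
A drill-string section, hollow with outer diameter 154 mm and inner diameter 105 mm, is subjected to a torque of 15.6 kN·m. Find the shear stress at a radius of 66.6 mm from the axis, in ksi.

3.48 ksi

J = π(d_o⁴ − d_i⁴)/32 = π(0.154⁴ − 0.105⁴)/32 = 4.329×10^-5 m⁴.
Shear stress varies linearly with radius: τ = T·r/J = 15600 × 0.0666 / 4.329×10^-5 = 2.400×10^7 Pa.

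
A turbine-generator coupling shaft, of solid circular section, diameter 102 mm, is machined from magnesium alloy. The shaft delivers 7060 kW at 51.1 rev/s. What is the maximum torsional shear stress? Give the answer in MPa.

ω = 2π·51.1 = 321.1 rad/s, so T = P/ω = 7060×10³ / 321.1 = 21990 N·m.
J = πd⁴/32 = π(0.102)⁴/32 = 1.063×10^-5 m⁴.
τ_max = T·r/J = 21990 × 0.0510 / 1.063×10^-5 = 1.055×10^8 Pa.

106 MPa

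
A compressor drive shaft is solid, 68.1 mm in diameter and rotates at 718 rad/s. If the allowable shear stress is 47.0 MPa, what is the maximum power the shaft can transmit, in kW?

2090 kW

J = πd⁴/32 = π(0.0681)⁴/32 = 2.111×10^-6 m⁴.
T_max = τ_allow·J/r = 4.70×10^7 × 2.111×10^-6 / 0.0340 = 2915 N·m.
ω = 718 rad/s, so P_max = T_max·ω = 2.093×10^6 W.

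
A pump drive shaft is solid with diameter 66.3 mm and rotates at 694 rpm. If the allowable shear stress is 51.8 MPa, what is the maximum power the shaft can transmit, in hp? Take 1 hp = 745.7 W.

J = πd⁴/32 = π(0.0663)⁴/32 = 1.897×10^-6 m⁴.
T_max = τ_allow·J/r = 5.18×10^7 × 1.897×10^-6 / 0.0331 = 2964 N·m.
ω = 2π·694/60 = 72.68 rad/s, so P_max = T_max·ω = 2.154×10^5 W.

289 hp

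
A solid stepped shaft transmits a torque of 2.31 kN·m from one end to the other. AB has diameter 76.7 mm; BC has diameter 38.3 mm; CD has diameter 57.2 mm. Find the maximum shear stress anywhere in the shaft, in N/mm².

209 N/mm²

Under the same torque, τ_max = 16T/(πd³) is largest where d is smallest — segment BC (d = 38.3 mm).
τ_max = 16·2310/(π·(0.0383)³) = 2.094×10^8 Pa.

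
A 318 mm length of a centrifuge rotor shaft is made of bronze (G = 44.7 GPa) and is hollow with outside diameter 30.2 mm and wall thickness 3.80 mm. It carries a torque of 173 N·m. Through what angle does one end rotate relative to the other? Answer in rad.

0.0220 rad

J = π(d_o⁴ − d_i⁴)/32 = π(0.0302⁴ − 0.0226⁴)/32 = 5.605×10^-8 m⁴.
θ = T·L/(G·J) = 173.0 × 0.318 / (44.7×10⁹ × 5.605×10^-8) = 0.02196 rad.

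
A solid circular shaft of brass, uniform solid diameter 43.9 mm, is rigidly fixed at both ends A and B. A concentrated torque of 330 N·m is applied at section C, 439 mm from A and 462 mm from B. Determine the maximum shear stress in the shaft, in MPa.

With uniform GJ and both ends fixed, compatibility θ_AC = θ_CB gives T_A·a = T_B·b, together with T_A + T_B = T₀.
T_A = T₀·b/(a+b) = 330.0·462/901.0 = 169.2 N·m; T_B = 160.8 N·m.
τ in each portion: τ_AC = 1.02×10^7 Pa, τ_CB = 9.68×10^6 Pa; maximum is in AC.
τ_max = T_AC·r/J = 169.2·0.0220/3.65×10^-7 = 1.019×10^7 Pa.

10.2 MPa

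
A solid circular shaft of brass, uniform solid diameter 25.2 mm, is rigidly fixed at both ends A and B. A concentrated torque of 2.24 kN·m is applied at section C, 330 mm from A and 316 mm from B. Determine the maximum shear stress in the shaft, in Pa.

3.64e8 Pa

With uniform GJ and both ends fixed, compatibility θ_AC = θ_CB gives T_A·a = T_B·b, together with T_A + T_B = T₀.
T_A = T₀·b/(a+b) = 2240·316/646.0 = 1096 N·m; T_B = 1144 N·m.
τ in each portion: τ_AC = 3.49×10^8 Pa, τ_CB = 3.64×10^8 Pa; maximum is in CB.
τ_max = T_CB·r/J = 1144·0.0126/3.96×10^-8 = 3.642×10^8 Pa.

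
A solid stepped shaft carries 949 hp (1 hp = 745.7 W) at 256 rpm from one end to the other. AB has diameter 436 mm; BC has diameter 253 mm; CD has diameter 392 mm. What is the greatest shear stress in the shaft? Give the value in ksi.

ω = 2π·256/60 = 26.81 rad/s, so T = P/ω = 949×745.7 / 26.81 = 26400 N·m.
Under the same torque, τ_max = 16T/(πd³) is largest where d is smallest — segment BC (d = 253 mm).
τ_max = 16·26400/(π·(0.253)³) = 8.302×10^6 Pa.

1.20 ksi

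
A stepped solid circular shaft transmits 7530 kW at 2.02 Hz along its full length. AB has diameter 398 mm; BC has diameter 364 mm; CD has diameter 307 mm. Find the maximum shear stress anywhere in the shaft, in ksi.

15.1 ksi

ω = 2π·2.02 = 12.69 rad/s, so T = P/ω = 7530×10³ / 12.69 = 593300 N·m.
Under the same torque, τ_max = 16T/(πd³) is largest where d is smallest — segment CD (d = 307 mm).
τ_max = 16·593300/(π·(0.307)³) = 1.044×10^8 Pa.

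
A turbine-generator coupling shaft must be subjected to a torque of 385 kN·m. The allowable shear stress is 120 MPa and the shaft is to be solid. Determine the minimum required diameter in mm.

254 mm

For a solid shaft τ_max = 16T/(πd³), so d = (16T/(π τ_allow))^(1/3) = (16·385000/(π·1.20×10^8))^(1/3) = 0.2538 m.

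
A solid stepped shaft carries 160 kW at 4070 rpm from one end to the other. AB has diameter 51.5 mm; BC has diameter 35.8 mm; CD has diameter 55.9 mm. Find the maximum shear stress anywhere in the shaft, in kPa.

41700 kPa

ω = 2π·4070/60 = 426.2 rad/s, so T = P/ω = 160×10³ / 426.2 = 375.4 N·m.
Under the same torque, τ_max = 16T/(πd³) is largest where d is smallest — segment BC (d = 35.8 mm).
τ_max = 16·375.4/(π·(0.0358)³) = 4.167×10^7 Pa.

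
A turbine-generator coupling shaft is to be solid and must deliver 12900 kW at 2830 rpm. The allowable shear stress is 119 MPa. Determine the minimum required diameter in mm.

123 mm

ω = 2π·2830/60 = 296.4 rad/s, so T = P/ω = 12900×10³ / 296.4 = 43530 N·m.
For a solid shaft τ_max = 16T/(πd³), so d = (16T/(π τ_allow))^(1/3) = (16·43530/(π·1.19×10^8))^(1/3) = 0.1230 m.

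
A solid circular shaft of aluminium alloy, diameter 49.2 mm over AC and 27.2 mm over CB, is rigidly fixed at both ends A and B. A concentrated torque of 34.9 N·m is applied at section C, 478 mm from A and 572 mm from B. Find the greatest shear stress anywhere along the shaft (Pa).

1.38e6 Pa

Compatibility: T_A·a/J_AC = T_B·b/J_CB with T_A + T_B = T₀.
J_AC = 5.75×10^-7 m⁴, J_CB = 5.37×10^-8 m⁴, so T_A = T₀·(J_AC/a)/((J_AC/a)+(J_CB/b)) = 32.37 N·m, T_B = 2.527 N·m.
τ in each portion: τ_AC = 1.38×10^6 Pa, τ_CB = 6.40×10^5 Pa; maximum is in AC.
τ_max = T_AC·r/J = 32.37·0.0246/5.75×10^-7 = 1.384×10^6 Pa.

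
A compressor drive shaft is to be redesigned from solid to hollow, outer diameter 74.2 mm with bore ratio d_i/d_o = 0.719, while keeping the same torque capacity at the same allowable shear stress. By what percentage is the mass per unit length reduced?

40.6 %

Equal τ_max and T ⇒ the solid shaft needs d_s³ = d_o³(1−k⁴), so d_s = 74.2·(1−0.719⁴)^(1/3) = 66.89 mm.
Area ratio A_h/A_s = d_o²(1−k²)/d_s² = (1−k²)/(1−k⁴)^(2/3) = 0.5943.
Mass saving = 1 − 0.5943 = 40.6 %.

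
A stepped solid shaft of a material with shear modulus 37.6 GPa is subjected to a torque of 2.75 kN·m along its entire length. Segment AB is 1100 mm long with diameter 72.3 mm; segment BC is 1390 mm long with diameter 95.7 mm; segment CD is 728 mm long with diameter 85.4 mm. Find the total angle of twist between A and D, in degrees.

J_AB = π(0.0723)⁴/32 = 2.68×10^-6 m⁴; J_BC = π(0.0957)⁴/32 = 8.23×10^-6 m⁴; J_CD = π(0.0854)⁴/32 = 5.22×10^-6 m⁴.
θ = (T/G)·Σ L_i/J_i = (2750/37.6×10⁹)·(1.10/2.68×10^-6 + 1.39/8.23×10^-6 + 0.728/5.22×10^-6) = 0.05253 rad.

3.01°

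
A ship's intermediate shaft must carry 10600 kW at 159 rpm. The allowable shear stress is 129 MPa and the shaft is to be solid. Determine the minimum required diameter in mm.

ω = 2π·159/60 = 16.65 rad/s, so T = P/ω = 10600×10³ / 16.65 = 636600 N·m.
For a solid shaft τ_max = 16T/(πd³), so d = (16T/(π τ_allow))^(1/3) = (16·636600/(π·1.29×10^8))^(1/3) = 0.2929 m.

293 mm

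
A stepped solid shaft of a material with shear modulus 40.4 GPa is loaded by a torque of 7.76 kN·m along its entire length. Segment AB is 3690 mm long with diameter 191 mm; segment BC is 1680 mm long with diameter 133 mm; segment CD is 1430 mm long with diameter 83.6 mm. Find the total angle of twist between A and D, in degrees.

4.19°

J_AB = π(0.191)⁴/32 = 1.31×10^-4 m⁴; J_BC = π(0.133)⁴/32 = 3.07×10^-5 m⁴; J_CD = π(0.0836)⁴/32 = 4.80×10^-6 m⁴.
θ = (T/G)·Σ L_i/J_i = (7760/40.4×10⁹)·(3.69/1.31×10^-4 + 1.68/3.07×10^-5 + 1.43/4.80×10^-6) = 0.07321 rad.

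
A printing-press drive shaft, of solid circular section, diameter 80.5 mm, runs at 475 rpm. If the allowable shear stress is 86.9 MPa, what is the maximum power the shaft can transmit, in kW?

J = πd⁴/32 = π(0.0805)⁴/32 = 4.123×10^-6 m⁴.
T_max = τ_allow·J/r = 8.69×10^7 × 4.123×10^-6 / 0.0403 = 8901 N·m.
ω = 2π·475/60 = 49.74 rad/s, so P_max = T_max·ω = 4.428×10^5 W.

443 kW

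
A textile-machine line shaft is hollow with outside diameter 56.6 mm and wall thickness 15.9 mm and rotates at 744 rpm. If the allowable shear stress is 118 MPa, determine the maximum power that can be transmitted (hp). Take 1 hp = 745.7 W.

J = π(d_o⁴ − d_i⁴)/32 = π(0.0566⁴ − 0.0248⁴)/32 = 9.704×10^-7 m⁴.
T_max = τ_allow·J/r = 1.18×10^8 × 9.704×10^-7 / 0.0283 = 4046 N·m.
ω = 2π·744/60 = 77.91 rad/s, so P_max = T_max·ω = 3.152×10^5 W.

423 hp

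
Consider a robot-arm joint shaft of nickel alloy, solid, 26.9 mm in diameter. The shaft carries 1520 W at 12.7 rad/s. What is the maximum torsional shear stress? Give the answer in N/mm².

ω = 12.7 rad/s, so T = P/ω = 1520 / 12.70 = 119.7 N·m.
J = πd⁴/32 = π(0.0269)⁴/32 = 5.141×10^-8 m⁴.
τ_max = T·r/J = 119.7 × 0.0135 / 5.141×10^-8 = 3.132×10^7 Pa.

31.3 N/mm²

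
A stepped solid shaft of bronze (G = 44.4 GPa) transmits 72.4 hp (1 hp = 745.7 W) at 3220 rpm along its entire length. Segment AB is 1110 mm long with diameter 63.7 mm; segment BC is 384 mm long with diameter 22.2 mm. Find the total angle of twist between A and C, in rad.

0.0605 rad

ω = 2π·3220/60 = 337.2 rad/s, so T = P/ω = 72.4×745.7 / 337.2 = 160.1 N·m.
J_AB = π(0.0637)⁴/32 = 1.62×10^-6 m⁴; J_BC = π(0.0222)⁴/32 = 2.38×10^-8 m⁴.
θ = (T/G)·Σ L_i/J_i = (160.1/44.4×10⁹)·(1.11/1.62×10^-6 + 0.384/2.38×10^-8) = 0.06055 rad.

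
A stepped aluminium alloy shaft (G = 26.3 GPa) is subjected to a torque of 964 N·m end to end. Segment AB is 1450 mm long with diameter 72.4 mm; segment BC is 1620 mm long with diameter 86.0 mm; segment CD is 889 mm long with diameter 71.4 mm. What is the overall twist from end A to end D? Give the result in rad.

J_AB = π(0.0724)⁴/32 = 2.70×10^-6 m⁴; J_BC = π(0.0860)⁴/32 = 5.37×10^-6 m⁴; J_CD = π(0.0714)⁴/32 = 2.55×10^-6 m⁴.
θ = (T/G)·Σ L_i/J_i = (964.0/26.3×10⁹)·(1.45/2.70×10^-6 + 1.62/5.37×10^-6 + 0.889/2.55×10^-6) = 0.04353 rad.

0.0435 rad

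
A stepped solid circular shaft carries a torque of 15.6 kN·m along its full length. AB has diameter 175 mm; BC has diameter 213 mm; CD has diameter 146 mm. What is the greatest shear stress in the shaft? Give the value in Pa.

2.55e7 Pa

Under the same torque, τ_max = 16T/(πd³) is largest where d is smallest — segment CD (d = 146 mm).
τ_max = 16·15600/(π·(0.146)³) = 2.553×10^7 Pa.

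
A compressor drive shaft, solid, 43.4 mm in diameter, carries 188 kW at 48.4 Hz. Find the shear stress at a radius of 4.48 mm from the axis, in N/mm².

ω = 2π·48.4 = 304.1 rad/s, so T = P/ω = 188×10³ / 304.1 = 618.2 N·m.
J = πd⁴/32 = π(0.0434)⁴/32 = 3.483×10^-7 m⁴.
Shear stress varies linearly with radius: τ = T·r/J = 618.2 × 0.00448 / 3.483×10^-7 = 7.952×10^6 Pa.

7.95 N/mm²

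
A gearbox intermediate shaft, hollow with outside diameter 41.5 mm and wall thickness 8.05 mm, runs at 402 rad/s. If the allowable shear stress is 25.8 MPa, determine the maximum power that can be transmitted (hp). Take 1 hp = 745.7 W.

168 hp

J = π(d_o⁴ − d_i⁴)/32 = π(0.0415⁴ − 0.0254⁴)/32 = 2.503×10^-7 m⁴.
T_max = τ_allow·J/r = 2.58×10^7 × 2.503×10^-7 / 0.0208 = 311.3 N·m.
ω = 402 rad/s, so P_max = T_max·ω = 1.251×10^5 W.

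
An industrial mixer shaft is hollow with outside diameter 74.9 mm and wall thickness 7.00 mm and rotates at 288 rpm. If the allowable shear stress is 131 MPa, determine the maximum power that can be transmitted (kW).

J = π(d_o⁴ − d_i⁴)/32 = π(0.0749⁴ − 0.0609⁴)/32 = 1.739×10^-6 m⁴.
T_max = τ_allow·J/r = 1.31×10^8 × 1.739×10^-6 / 0.0375 = 6084 N·m.
ω = 2π·288/60 = 30.16 rad/s, so P_max = T_max·ω = 1.835×10^5 W.

183 kW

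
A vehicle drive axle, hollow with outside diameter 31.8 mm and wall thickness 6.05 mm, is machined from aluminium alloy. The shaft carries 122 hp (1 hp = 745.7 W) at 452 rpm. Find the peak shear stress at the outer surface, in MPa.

ω = 2π·452/60 = 47.33 rad/s, so T = P/ω = 122×745.7 / 47.33 = 1922 N·m.
J = π(d_o⁴ − d_i⁴)/32 = π(0.0318⁴ − 0.0197⁴)/32 = 8.561×10^-8 m⁴.
τ_max = T·r/J = 1922 × 0.0159 / 8.561×10^-8 = 3.570×10^8 Pa.

357 MPa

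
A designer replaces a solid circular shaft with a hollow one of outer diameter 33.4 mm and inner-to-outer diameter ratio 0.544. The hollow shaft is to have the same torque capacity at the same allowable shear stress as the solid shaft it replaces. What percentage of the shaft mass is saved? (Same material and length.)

25.2 %

Equal τ_max and T ⇒ the solid shaft needs d_s³ = d_o³(1−k⁴), so d_s = 33.4·(1−0.544⁴)^(1/3) = 32.40 mm.
Area ratio A_h/A_s = d_o²(1−k²)/d_s² = (1−k²)/(1−k⁴)^(2/3) = 0.7484.
Mass saving = 1 − 0.7484 = 25.2 %.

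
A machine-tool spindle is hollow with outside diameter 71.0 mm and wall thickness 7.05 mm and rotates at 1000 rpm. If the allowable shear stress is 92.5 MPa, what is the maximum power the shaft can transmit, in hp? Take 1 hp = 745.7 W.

J = π(d_o⁴ − d_i⁴)/32 = π(0.0710⁴ − 0.0569⁴)/32 = 1.466×10^-6 m⁴.
T_max = τ_allow·J/r = 9.25×10^7 × 1.466×10^-6 / 0.0355 = 3819 N·m.
ω = 2π·1000/60 = 104.7 rad/s, so P_max = T_max·ω = 3.999×10^5 W.

536 hp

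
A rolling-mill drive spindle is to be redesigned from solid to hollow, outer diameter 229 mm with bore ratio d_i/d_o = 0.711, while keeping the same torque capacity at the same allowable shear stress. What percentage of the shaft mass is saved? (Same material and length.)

Equal τ_max and T ⇒ the solid shaft needs d_s³ = d_o³(1−k⁴), so d_s = 229·(1−0.711⁴)^(1/3) = 207.5 mm.
Area ratio A_h/A_s = d_o²(1−k²)/d_s² = (1−k²)/(1−k⁴)^(2/3) = 0.6020.
Mass saving = 1 − 0.6020 = 39.8 %.

39.8 %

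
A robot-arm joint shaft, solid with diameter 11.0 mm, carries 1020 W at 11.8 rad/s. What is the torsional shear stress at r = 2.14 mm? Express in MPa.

ω = 11.8 rad/s, so T = P/ω = 1020 / 11.80 = 86.44 N·m.
J = πd⁴/32 = π(0.0110)⁴/32 = 1.437×10^-9 m⁴.
Shear stress varies linearly with radius: τ = T·r/J = 86.44 × 0.00214 / 1.437×10^-9 = 1.287×10^8 Pa.

129 MPa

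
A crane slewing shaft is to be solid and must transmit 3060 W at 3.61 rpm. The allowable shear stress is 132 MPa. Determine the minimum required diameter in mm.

67.8 mm

ω = 2π·3.61/60 = 0.3780 rad/s, so T = P/ω = 3060 / 0.3780 = 8094 N·m.
For a solid shaft τ_max = 16T/(πd³), so d = (16T/(π τ_allow))^(1/3) = (16·8094/(π·1.32×10^8))^(1/3) = 0.06785 m.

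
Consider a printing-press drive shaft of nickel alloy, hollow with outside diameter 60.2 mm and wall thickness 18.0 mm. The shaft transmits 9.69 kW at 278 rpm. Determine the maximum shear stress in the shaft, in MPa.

ω = 2π·278/60 = 29.11 rad/s, so T = P/ω = 9.69×10³ / 29.11 = 332.9 N·m.
J = π(d_o⁴ − d_i⁴)/32 = π(0.0602⁴ − 0.0242⁴)/32 = 1.256×10^-6 m⁴.
τ_max = T·r/J = 332.9 × 0.0301 / 1.256×10^-6 = 7.979×10^6 Pa.

7.98 MPa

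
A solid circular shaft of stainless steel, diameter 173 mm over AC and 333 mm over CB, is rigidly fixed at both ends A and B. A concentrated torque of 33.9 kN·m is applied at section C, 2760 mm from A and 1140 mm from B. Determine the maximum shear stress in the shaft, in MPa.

Compatibility: T_A·a/J_AC = T_B·b/J_CB with T_A + T_B = T₀.
J_AC = 8.79×10^-5 m⁴, J_CB = 1.21×10^-3 m⁴, so T_A = T₀·(J_AC/a)/((J_AC/a)+(J_CB/b)) = 990.2 N·m, T_B = 32910 N·m.
τ in each portion: τ_AC = 9.74×10^5 Pa, τ_CB = 4.54×10^6 Pa; maximum is in CB.
τ_max = T_CB·r/J = 32910·0.167/1.21×10^-3 = 4.539×10^6 Pa.

4.54 MPa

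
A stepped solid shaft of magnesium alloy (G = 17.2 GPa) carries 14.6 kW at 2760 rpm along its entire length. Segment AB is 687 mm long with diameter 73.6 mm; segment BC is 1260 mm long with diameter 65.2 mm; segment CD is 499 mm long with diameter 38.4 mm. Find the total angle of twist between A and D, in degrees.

0.553°

ω = 2π·2760/60 = 289.0 rad/s, so T = P/ω = 14.6×10³ / 289.0 = 50.51 N·m.
J_AB = π(0.0736)⁴/32 = 2.88×10^-6 m⁴; J_BC = π(0.0652)⁴/32 = 1.77×10^-6 m⁴; J_CD = π(0.0384)⁴/32 = 2.13×10^-7 m⁴.
θ = (T/G)·Σ L_i/J_i = (50.51/17.2×10⁹)·(0.687/2.88×10^-6 + 1.26/1.77×10^-6 + 0.499/2.13×10^-7) = 9.651×10^-3 rad.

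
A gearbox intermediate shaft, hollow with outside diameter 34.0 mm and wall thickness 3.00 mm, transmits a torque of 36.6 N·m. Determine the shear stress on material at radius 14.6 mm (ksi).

1.09 ksi

J = π(d_o⁴ − d_i⁴)/32 = π(0.0340⁴ − 0.0280⁴)/32 = 7.085×10^-8 m⁴.
Shear stress varies linearly with radius: τ = T·r/J = 36.60 × 0.0146 / 7.085×10^-8 = 7.542×10^6 Pa.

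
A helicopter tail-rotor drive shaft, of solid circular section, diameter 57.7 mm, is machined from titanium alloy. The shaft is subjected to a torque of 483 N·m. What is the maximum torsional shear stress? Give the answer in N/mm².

J = πd⁴/32 = π(0.0577)⁴/32 = 1.088×10^-6 m⁴.
τ_max = T·r/J = 483.0 × 0.0289 / 1.088×10^-6 = 1.281×10^7 Pa.

12.8 N/mm²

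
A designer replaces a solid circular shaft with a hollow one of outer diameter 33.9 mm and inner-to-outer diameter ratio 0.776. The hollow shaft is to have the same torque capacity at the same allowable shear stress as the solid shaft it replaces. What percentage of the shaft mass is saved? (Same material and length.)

46.3 %

Equal τ_max and T ⇒ the solid shaft needs d_s³ = d_o³(1−k⁴), so d_s = 33.9·(1−0.776⁴)^(1/3) = 29.17 mm.
Area ratio A_h/A_s = d_o²(1−k²)/d_s² = (1−k²)/(1−k⁴)^(2/3) = 0.5371.
Mass saving = 1 − 0.5371 = 46.3 %.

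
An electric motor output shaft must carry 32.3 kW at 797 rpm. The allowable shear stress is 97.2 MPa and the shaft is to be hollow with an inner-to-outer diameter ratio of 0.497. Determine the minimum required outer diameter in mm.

ω = 2π·797/60 = 83.46 rad/s, so T = P/ω = 32.3×10³ / 83.46 = 387.0 N·m.
For a hollow shaft with d_i/d_o = 0.497: τ_max = 16T/(π d_o³ (1−k⁴)), so d_o = [16T/(π τ_allow (1−k⁴))]^(1/3) = [16·387.0/(π·9.72×10^7·0.9390)]^(1/3) = 0.02785 m.

27.8 mm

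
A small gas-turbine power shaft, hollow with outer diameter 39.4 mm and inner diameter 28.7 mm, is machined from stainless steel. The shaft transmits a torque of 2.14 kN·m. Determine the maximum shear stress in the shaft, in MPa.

248 MPa

J = π(d_o⁴ − d_i⁴)/32 = π(0.0394⁴ − 0.0287⁴)/32 = 1.700×10^-7 m⁴.
τ_max = T·r/J = 2140 × 0.0197 / 1.700×10^-7 = 2.480×10^8 Pa.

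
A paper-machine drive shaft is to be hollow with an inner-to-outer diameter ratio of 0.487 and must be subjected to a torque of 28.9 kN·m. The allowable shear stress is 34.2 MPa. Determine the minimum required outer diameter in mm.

166 mm

For a hollow shaft with d_i/d_o = 0.487: τ_max = 16T/(π d_o³ (1−k⁴)), so d_o = [16T/(π τ_allow (1−k⁴))]^(1/3) = [16·28900/(π·3.42×10^7·0.9438)]^(1/3) = 0.1658 m.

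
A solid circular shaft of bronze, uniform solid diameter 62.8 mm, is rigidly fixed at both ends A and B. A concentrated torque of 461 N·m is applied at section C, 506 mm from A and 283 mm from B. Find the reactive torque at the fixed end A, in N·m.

165 N·m

With uniform GJ and both ends fixed, compatibility θ_AC = θ_CB gives T_A·a = T_B·b, together with T_A + T_B = T₀.
T_A = T₀·b/(a+b) = 461.0·283/789.0 = 165.4 N·m; T_B = 295.6 N·m.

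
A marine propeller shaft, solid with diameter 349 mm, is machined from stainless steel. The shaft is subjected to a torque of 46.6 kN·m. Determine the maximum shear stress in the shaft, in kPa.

J = πd⁴/32 = π(0.349)⁴/32 = 1.456×10^-3 m⁴.
τ_max = T·r/J = 46600 × 0.174 / 1.456×10^-3 = 5.583×10^6 Pa.

5580 kPa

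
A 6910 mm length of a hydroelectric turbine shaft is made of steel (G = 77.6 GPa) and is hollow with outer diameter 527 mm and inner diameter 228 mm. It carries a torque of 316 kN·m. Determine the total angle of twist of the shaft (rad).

J = π(d_o⁴ − d_i⁴)/32 = π(0.527⁴ − 0.228⁴)/32 = 7.307×10^-3 m⁴.
θ = T·L/(G·J) = 316000 × 6.91 / (77.6×10⁹ × 7.307×10^-3) = 3.851×10^-3 rad.

0.00385 rad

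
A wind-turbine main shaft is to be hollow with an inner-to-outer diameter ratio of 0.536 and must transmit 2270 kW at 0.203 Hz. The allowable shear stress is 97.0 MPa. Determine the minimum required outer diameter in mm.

467 mm

ω = 2π·0.203 = 1.275 rad/s, so T = P/ω = 2270×10³ / 1.275 = 1.780e6 N·m.
For a hollow shaft with d_i/d_o = 0.536: τ_max = 16T/(π d_o³ (1−k⁴)), so d_o = [16T/(π τ_allow (1−k⁴))]^(1/3) = [16·1.780e6/(π·9.70×10^7·0.9175)]^(1/3) = 0.4670 m.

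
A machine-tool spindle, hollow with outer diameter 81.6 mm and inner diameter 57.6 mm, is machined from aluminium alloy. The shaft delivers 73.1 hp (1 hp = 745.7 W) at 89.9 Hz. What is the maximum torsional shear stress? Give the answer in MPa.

1.20 MPa

ω = 2π·89.9 = 564.9 rad/s, so T = P/ω = 73.1×745.7 / 564.9 = 96.50 N·m.
J = π(d_o⁴ − d_i⁴)/32 = π(0.0816⁴ − 0.0576⁴)/32 = 3.272×10^-6 m⁴.
τ_max = T·r/J = 96.50 × 0.0408 / 3.272×10^-6 = 1.203×10^6 Pa.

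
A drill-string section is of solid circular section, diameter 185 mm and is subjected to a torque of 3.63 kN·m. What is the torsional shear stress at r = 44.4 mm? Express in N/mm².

1.40 N/mm²

J = πd⁴/32 = π(0.185)⁴/32 = 1.150×10^-4 m⁴.
Shear stress varies linearly with radius: τ = T·r/J = 3630 × 0.0444 / 1.150×10^-4 = 1.402×10^6 Pa.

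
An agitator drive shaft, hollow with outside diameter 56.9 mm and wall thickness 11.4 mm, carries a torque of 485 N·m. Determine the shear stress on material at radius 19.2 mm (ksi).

1.51 ksi

J = π(d_o⁴ − d_i⁴)/32 = π(0.0569⁴ − 0.0341⁴)/32 = 8.963×10^-7 m⁴.
Shear stress varies linearly with radius: τ = T·r/J = 485.0 × 0.0192 / 8.963×10^-7 = 1.039×10^7 Pa.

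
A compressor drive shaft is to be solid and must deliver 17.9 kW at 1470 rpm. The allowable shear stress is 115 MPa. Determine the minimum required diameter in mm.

17.3 mm

ω = 2π·1470/60 = 153.9 rad/s, so T = P/ω = 17.9×10³ / 153.9 = 116.3 N·m.
For a solid shaft τ_max = 16T/(πd³), so d = (16T/(π τ_allow))^(1/3) = (16·116.3/(π·1.15×10^8))^(1/3) = 0.01727 m.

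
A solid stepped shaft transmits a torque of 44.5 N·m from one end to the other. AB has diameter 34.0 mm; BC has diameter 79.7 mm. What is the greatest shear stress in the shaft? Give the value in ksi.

Under the same torque, τ_max = 16T/(πd³) is largest where d is smallest — segment AB (d = 34.0 mm).
τ_max = 16·44.50/(π·(0.0340)³) = 5.766×10^6 Pa.

0.836 ksi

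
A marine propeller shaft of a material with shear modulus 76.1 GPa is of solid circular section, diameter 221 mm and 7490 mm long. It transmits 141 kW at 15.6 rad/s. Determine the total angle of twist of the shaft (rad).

ω = 15.6 rad/s, so T = P/ω = 141×10³ / 15.60 = 9038 N·m.
J = πd⁴/32 = π(0.221)⁴/32 = 2.342×10^-4 m⁴.
θ = T·L/(G·J) = 9038 × 7.49 / (76.1×10⁹ × 2.342×10^-4) = 3.799×10^-3 rad.

0.00380 rad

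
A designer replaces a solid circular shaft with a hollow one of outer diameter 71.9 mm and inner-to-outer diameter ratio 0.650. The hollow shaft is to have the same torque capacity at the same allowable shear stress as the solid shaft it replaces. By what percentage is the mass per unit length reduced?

34.2 %

Equal τ_max and T ⇒ the solid shaft needs d_s³ = d_o³(1−k⁴), so d_s = 71.9·(1−0.650⁴)^(1/3) = 67.34 mm.
Area ratio A_h/A_s = d_o²(1−k²)/d_s² = (1−k²)/(1−k⁴)^(2/3) = 0.6584.
Mass saving = 1 − 0.6584 = 34.2 %.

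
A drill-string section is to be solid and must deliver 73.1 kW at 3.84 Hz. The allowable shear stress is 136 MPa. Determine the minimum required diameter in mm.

48.4 mm

ω = 2π·3.84 = 24.13 rad/s, so T = P/ω = 73.1×10³ / 24.13 = 3030 N·m.
For a solid shaft τ_max = 16T/(πd³), so d = (16T/(π τ_allow))^(1/3) = (16·3030/(π·1.36×10^8))^(1/3) = 0.04841 m.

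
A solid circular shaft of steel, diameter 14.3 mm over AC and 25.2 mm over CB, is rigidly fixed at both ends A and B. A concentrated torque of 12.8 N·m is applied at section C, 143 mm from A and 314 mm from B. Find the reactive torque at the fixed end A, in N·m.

2.37 N·m

Compatibility: T_A·a/J_AC = T_B·b/J_CB with T_A + T_B = T₀.
J_AC = 4.11×10^-9 m⁴, J_CB = 3.96×10^-8 m⁴, so T_A = T₀·(J_AC/a)/((J_AC/a)+(J_CB/b)) = 2.374 N·m, T_B = 10.43 N·m.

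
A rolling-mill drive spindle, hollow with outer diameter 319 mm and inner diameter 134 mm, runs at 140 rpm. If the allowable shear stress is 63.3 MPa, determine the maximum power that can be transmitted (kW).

J = π(d_o⁴ − d_i⁴)/32 = π(0.319⁴ − 0.134⁴)/32 = 9.850×10^-4 m⁴.
T_max = τ_allow·J/r = 6.33×10^7 × 9.850×10^-4 / 0.160 = 390900 N·m.
ω = 2π·140/60 = 14.66 rad/s, so P_max = T_max·ω = 5.731×10^6 W.

5730 kW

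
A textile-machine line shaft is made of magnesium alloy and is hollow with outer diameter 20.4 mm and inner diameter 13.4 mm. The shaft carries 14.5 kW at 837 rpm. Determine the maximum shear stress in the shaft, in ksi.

17.7 ksi

ω = 2π·837/60 = 87.65 rad/s, so T = P/ω = 14.5×10³ / 87.65 = 165.4 N·m.
J = π(d_o⁴ − d_i⁴)/32 = π(0.0204⁴ − 0.0134⁴)/32 = 1.384×10^-8 m⁴.
τ_max = T·r/J = 165.4 × 0.0102 / 1.384×10^-8 = 1.219×10^8 Pa.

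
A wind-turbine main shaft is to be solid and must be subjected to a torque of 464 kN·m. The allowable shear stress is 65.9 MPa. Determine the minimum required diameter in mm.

For a solid shaft τ_max = 16T/(πd³), so d = (16T/(π τ_allow))^(1/3) = (16·464000/(π·6.59×10^7))^(1/3) = 0.3298 m.

330 mm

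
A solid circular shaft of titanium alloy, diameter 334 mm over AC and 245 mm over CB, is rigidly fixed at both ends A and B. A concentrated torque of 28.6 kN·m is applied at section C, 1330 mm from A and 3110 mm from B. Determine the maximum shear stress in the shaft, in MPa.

3.48 MPa

Compatibility: T_A·a/J_AC = T_B·b/J_CB with T_A + T_B = T₀.
J_AC = 1.22×10^-3 m⁴, J_CB = 3.54×10^-4 m⁴, so T_A = T₀·(J_AC/a)/((J_AC/a)+(J_CB/b)) = 25450 N·m, T_B = 3151 N·m.
τ in each portion: τ_AC = 3.48×10^6 Pa, τ_CB = 1.09×10^6 Pa; maximum is in AC.
τ_max = T_AC·r/J = 25450·0.167/1.22×10^-3 = 3.479×10^6 Pa.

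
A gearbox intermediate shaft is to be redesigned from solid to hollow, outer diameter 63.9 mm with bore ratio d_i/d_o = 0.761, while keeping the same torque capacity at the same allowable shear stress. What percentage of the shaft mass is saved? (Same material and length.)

44.7 %

Equal τ_max and T ⇒ the solid shaft needs d_s³ = d_o³(1−k⁴), so d_s = 63.9·(1−0.761⁴)^(1/3) = 55.76 mm.
Area ratio A_h/A_s = d_o²(1−k²)/d_s² = (1−k²)/(1−k⁴)^(2/3) = 0.5526.
Mass saving = 1 − 0.5526 = 44.7 %.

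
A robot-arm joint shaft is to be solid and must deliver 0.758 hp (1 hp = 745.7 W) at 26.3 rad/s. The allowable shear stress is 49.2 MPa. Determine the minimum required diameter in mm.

ω = 26.3 rad/s, so T = P/ω = 0.758×745.7 / 26.30 = 21.49 N·m.
For a solid shaft τ_max = 16T/(πd³), so d = (16T/(π τ_allow))^(1/3) = (16·21.49/(π·4.92×10^7))^(1/3) = 0.01305 m.

13.1 mm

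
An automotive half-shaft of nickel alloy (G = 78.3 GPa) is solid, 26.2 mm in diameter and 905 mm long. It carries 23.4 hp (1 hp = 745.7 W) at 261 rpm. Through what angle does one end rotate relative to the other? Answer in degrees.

9.14°

ω = 2π·261/60 = 27.33 rad/s, so T = P/ω = 23.4×745.7 / 27.33 = 638.4 N·m.
J = πd⁴/32 = π(0.0262)⁴/32 = 4.626×10^-8 m⁴.
θ = T·L/(G·J) = 638.4 × 0.905 / (78.3×10⁹ × 4.626×10^-8) = 0.1595 rad.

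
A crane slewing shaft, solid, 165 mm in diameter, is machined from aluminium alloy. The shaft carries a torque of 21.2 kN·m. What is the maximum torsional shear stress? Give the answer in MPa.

J = πd⁴/32 = π(0.165)⁴/32 = 7.277×10^-5 m⁴.
τ_max = T·r/J = 21200 × 0.0825 / 7.277×10^-5 = 2.404×10^7 Pa.

24.0 MPa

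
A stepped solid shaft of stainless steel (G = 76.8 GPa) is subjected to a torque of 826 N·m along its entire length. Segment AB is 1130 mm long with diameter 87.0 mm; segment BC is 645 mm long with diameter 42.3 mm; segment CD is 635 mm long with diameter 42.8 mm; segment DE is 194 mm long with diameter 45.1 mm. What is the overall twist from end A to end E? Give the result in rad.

0.0501 rad

J_AB = π(0.0870)⁴/32 = 5.62×10^-6 m⁴; J_BC = π(0.0423)⁴/32 = 3.14×10^-7 m⁴; J_CD = π(0.0428)⁴/32 = 3.29×10^-7 m⁴; J_DE = π(0.0451)⁴/32 = 4.06×10^-7 m⁴.
θ = (T/G)·Σ L_i/J_i = (826.0/76.8×10⁹)·(1.13/5.62×10^-6 + 0.645/3.14×10^-7 + 0.635/3.29×10^-7 + 0.194/4.06×10^-7) = 0.05010 rad.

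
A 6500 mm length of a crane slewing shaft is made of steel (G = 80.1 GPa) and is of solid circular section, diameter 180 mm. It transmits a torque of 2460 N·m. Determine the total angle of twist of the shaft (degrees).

J = πd⁴/32 = π(0.180)⁴/32 = 1.031×10^-4 m⁴.
θ = T·L/(G·J) = 2460 × 6.50 / (80.1×10⁹ × 1.031×10^-4) = 1.937×10^-3 rad.

0.111°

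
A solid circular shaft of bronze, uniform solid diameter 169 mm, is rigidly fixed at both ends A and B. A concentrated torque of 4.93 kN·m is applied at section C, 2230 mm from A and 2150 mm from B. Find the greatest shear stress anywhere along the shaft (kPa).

With uniform GJ and both ends fixed, compatibility θ_AC = θ_CB gives T_A·a = T_B·b, together with T_A + T_B = T₀.
T_A = T₀·b/(a+b) = 4930·2150/4380 = 2420 N·m; T_B = 2510 N·m.
τ in each portion: τ_AC = 2.55×10^6 Pa, τ_CB = 2.65×10^6 Pa; maximum is in CB.
τ_max = T_CB·r/J = 2510·0.0845/8.01×10^-5 = 2.648×10^6 Pa.

2650 kPa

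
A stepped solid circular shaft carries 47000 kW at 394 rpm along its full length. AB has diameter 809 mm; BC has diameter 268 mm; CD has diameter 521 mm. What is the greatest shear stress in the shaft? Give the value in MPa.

ω = 2π·394/60 = 41.26 rad/s, so T = P/ω = 47000×10³ / 41.26 = 1.139e6 N·m.
Under the same torque, τ_max = 16T/(πd³) is largest where d is smallest — segment BC (d = 268 mm).
τ_max = 16·1.139e6/(π·(0.268)³) = 3.014×10^8 Pa.

301 MPa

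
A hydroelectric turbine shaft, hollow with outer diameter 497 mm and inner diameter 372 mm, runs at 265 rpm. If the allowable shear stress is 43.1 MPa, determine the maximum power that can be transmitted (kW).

J = π(d_o⁴ − d_i⁴)/32 = π(0.497⁴ − 0.372⁴)/32 = 4.110×10^-3 m⁴.
T_max = τ_allow·J/r = 4.31×10^7 × 4.110×10^-3 / 0.248 = 712800 N·m.
ω = 2π·265/60 = 27.75 rad/s, so P_max = T_max·ω = 1.978×10^7 W.

19800 kW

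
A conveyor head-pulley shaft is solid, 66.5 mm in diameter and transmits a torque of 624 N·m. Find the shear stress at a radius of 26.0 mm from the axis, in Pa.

J = πd⁴/32 = π(0.0665)⁴/32 = 1.920×10^-6 m⁴.
Shear stress varies linearly with radius: τ = T·r/J = 624.0 × 0.0260 / 1.920×10^-6 = 8.450×10^6 Pa.

8.45e6 Pa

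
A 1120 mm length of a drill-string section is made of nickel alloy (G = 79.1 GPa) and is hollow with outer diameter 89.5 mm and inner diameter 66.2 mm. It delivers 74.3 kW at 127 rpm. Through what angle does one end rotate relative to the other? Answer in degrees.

1.03°

ω = 2π·127/60 = 13.30 rad/s, so T = P/ω = 74.3×10³ / 13.30 = 5587 N·m.
J = π(d_o⁴ − d_i⁴)/32 = π(0.0895⁴ − 0.0662⁴)/32 = 4.414×10^-6 m⁴.
θ = T·L/(G·J) = 5587 × 1.12 / (79.1×10⁹ × 4.414×10^-6) = 0.01792 rad.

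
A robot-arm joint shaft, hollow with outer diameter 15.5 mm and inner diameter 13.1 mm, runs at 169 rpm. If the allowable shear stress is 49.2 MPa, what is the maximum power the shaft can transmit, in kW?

0.312 kW

J = π(d_o⁴ − d_i⁴)/32 = π(0.0155⁴ − 0.0131⁴)/32 = 2.775×10^-9 m⁴.
T_max = τ_allow·J/r = 4.92×10^7 × 2.775×10^-9 / 0.00775 = 17.62 N·m.
ω = 2π·169/60 = 17.70 rad/s, so P_max = T_max·ω = 311.8 W.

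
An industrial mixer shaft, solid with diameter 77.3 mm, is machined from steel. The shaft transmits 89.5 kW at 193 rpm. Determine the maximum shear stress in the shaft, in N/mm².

ω = 2π·193/60 = 20.21 rad/s, so T = P/ω = 89.5×10³ / 20.21 = 4428 N·m.
J = πd⁴/32 = π(0.0773)⁴/32 = 3.505×10^-6 m⁴.
τ_max = T·r/J = 4428 × 0.0386 / 3.505×10^-6 = 4.883×10^7 Pa.

48.8 N/mm²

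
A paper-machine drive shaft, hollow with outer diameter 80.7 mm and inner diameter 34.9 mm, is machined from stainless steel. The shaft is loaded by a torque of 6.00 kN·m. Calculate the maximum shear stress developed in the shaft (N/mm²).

J = π(d_o⁴ − d_i⁴)/32 = π(0.0807⁴ − 0.0349⁴)/32 = 4.018×10^-6 m⁴.
τ_max = T·r/J = 6000 × 0.0404 / 4.018×10^-6 = 6.025×10^7 Pa.

60.3 N/mm²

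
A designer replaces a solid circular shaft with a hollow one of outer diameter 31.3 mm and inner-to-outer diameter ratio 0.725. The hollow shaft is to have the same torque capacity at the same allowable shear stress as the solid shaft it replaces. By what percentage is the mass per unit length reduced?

Equal τ_max and T ⇒ the solid shaft needs d_s³ = d_o³(1−k⁴), so d_s = 31.3·(1−0.725⁴)^(1/3) = 28.10 mm.
Area ratio A_h/A_s = d_o²(1−k²)/d_s² = (1−k²)/(1−k⁴)^(2/3) = 0.5885.
Mass saving = 1 − 0.5885 = 41.2 %.

41.2 %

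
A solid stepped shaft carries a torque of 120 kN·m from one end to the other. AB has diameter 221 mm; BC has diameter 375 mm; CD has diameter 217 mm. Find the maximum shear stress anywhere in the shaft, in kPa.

Under the same torque, τ_max = 16T/(πd³) is largest where d is smallest — segment CD (d = 217 mm).
τ_max = 16·120000/(π·(0.217)³) = 5.981×10^7 Pa.

59800 kPa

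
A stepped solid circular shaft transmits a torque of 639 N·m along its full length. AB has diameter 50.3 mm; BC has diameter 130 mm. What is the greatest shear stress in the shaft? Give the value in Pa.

2.56e7 Pa

Under the same torque, τ_max = 16T/(πd³) is largest where d is smallest — segment AB (d = 50.3 mm).
τ_max = 16·639.0/(π·(0.0503)³) = 2.557×10^7 Pa.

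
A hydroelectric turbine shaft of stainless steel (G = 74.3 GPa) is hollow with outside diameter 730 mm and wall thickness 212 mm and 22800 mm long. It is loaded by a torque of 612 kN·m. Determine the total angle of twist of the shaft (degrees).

J = π(d_o⁴ − d_i⁴)/32 = π(0.730⁴ − 0.306⁴)/32 = 0.02702 m⁴.
θ = T·L/(G·J) = 612000 × 22.8 / (74.3×10⁹ × 0.02702) = 6.951×10^-3 rad.

0.398°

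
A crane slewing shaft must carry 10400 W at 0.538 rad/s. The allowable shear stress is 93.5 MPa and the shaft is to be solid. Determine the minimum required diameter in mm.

ω = 0.538 rad/s, so T = P/ω = 10400 / 0.5380 = 19330 N·m.
For a solid shaft τ_max = 16T/(πd³), so d = (16T/(π τ_allow))^(1/3) = (16·19330/(π·9.35×10^7))^(1/3) = 0.1017 m.

102 mm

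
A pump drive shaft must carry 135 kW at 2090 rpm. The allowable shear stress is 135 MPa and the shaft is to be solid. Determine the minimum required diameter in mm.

28.5 mm

ω = 2π·2090/60 = 218.9 rad/s, so T = P/ω = 135×10³ / 218.9 = 616.8 N·m.
For a solid shaft τ_max = 16T/(πd³), so d = (16T/(π τ_allow))^(1/3) = (16·616.8/(π·1.35×10^8))^(1/3) = 0.02855 m.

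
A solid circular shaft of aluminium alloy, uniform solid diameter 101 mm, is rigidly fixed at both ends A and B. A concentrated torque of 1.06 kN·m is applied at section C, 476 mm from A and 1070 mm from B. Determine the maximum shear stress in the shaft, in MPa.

3.63 MPa

With uniform GJ and both ends fixed, compatibility θ_AC = θ_CB gives T_A·a = T_B·b, together with T_A + T_B = T₀.
T_A = T₀·b/(a+b) = 1060·1070/1546 = 733.6 N·m; T_B = 326.4 N·m.
τ in each portion: τ_AC = 3.63×10^6 Pa, τ_CB = 1.61×10^6 Pa; maximum is in AC.
τ_max = T_AC·r/J = 733.6·0.0505/1.02×10^-5 = 3.626×10^6 Pa.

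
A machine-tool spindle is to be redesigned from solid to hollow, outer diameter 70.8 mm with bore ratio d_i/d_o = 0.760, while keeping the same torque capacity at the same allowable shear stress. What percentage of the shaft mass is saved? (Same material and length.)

44.6 %

Equal τ_max and T ⇒ the solid shaft needs d_s³ = d_o³(1−k⁴), so d_s = 70.8·(1−0.760⁴)^(1/3) = 61.84 mm.
Area ratio A_h/A_s = d_o²(1−k²)/d_s² = (1−k²)/(1−k⁴)^(2/3) = 0.5537.
Mass saving = 1 − 0.5537 = 44.6 %.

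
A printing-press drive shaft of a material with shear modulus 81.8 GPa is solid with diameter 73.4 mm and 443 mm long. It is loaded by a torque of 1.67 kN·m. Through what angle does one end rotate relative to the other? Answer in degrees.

J = πd⁴/32 = π(0.0734)⁴/32 = 2.850×10^-6 m⁴.
θ = T·L/(G·J) = 1670 × 0.443 / (81.8×10⁹ × 2.850×10^-6) = 3.174×10^-3 rad.

0.182°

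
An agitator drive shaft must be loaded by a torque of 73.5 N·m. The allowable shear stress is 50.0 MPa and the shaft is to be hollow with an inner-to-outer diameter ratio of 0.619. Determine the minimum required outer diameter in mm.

For a hollow shaft with d_i/d_o = 0.619: τ_max = 16T/(π d_o³ (1−k⁴)), so d_o = [16T/(π τ_allow (1−k⁴))]^(1/3) = [16·73.50/(π·5.00×10^7·0.8532)]^(1/3) = 0.02063 m.

20.6 mm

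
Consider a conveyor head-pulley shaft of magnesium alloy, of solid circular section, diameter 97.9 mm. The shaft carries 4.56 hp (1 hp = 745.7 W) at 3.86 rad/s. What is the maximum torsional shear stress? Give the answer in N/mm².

4.78 N/mm²

ω = 3.86 rad/s, so T = P/ω = 4.56×745.7 / 3.860 = 880.9 N·m.
J = πd⁴/32 = π(0.0979)⁴/32 = 9.018×10^-6 m⁴.
τ_max = T·r/J = 880.9 × 0.0490 / 9.018×10^-6 = 4.781×10^6 Pa.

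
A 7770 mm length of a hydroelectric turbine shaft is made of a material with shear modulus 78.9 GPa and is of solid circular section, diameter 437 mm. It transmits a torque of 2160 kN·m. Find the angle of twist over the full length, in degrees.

J = πd⁴/32 = π(0.437)⁴/32 = 3.580×10^-3 m⁴.
θ = T·L/(G·J) = 2.160e6 × 7.77 / (78.9×10⁹ × 3.580×10^-3) = 0.05941 rad.

3.40°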